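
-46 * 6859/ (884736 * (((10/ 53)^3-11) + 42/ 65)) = 0.03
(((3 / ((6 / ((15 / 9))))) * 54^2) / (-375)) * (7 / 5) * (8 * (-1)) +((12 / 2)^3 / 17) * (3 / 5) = 170424 / 2125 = 80.20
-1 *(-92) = 92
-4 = -4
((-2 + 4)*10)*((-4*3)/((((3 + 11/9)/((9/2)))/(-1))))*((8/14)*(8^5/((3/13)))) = 20754709.17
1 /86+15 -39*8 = -25541 /86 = -296.99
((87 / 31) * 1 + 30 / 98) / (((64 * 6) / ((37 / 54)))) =7289 / 1312416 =0.01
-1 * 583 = -583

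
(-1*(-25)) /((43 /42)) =1050 /43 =24.42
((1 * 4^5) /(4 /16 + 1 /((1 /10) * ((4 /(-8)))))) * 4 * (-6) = 98304 /79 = 1244.35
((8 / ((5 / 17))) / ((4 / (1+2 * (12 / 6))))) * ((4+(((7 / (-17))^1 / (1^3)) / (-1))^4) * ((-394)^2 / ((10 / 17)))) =10446917092 / 289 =36148502.05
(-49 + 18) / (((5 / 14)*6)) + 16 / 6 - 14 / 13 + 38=25.12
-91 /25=-3.64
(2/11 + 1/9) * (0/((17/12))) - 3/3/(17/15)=-15/17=-0.88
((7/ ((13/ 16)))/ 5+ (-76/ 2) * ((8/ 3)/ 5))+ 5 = -2641/ 195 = -13.54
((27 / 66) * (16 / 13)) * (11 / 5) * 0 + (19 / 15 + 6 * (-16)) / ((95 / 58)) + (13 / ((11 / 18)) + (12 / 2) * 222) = 20305952 / 15675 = 1295.44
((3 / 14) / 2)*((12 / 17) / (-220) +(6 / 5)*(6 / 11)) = 261 / 3740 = 0.07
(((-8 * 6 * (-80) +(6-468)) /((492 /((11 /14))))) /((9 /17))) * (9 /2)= 105281 /2296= 45.85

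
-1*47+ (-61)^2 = 3674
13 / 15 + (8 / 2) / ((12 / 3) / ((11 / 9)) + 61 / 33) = 4177 / 2535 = 1.65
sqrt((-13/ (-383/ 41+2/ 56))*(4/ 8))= 0.84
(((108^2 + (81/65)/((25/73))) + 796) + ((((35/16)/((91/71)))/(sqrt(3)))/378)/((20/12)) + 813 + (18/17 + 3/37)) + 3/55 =71 * sqrt(3)/78624 + 149287658072/11243375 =13277.83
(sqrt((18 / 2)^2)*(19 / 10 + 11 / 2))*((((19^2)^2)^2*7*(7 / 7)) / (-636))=-13196228482857 / 1060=-12449272153.64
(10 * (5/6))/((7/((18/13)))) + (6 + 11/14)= 8.43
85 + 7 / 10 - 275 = -189.30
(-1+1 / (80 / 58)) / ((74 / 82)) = -451 / 1480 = -0.30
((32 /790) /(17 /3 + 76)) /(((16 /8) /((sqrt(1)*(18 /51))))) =0.00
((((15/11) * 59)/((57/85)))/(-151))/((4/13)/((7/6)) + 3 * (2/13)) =-2281825/2082894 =-1.10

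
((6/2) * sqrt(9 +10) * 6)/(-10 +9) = -18 * sqrt(19) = -78.46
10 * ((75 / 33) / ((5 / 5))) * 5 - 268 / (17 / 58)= -149734 / 187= -800.72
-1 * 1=-1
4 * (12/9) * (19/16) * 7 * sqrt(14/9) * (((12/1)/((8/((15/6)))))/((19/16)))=174.61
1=1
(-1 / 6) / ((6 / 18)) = -1 / 2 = -0.50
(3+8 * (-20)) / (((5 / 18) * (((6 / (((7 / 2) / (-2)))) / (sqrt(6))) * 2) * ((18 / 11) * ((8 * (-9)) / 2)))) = -12089 * sqrt(6) / 8640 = -3.43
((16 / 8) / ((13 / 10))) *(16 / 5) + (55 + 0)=779 / 13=59.92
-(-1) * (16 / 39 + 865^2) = 29180791 / 39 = 748225.41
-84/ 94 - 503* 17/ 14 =-402485/ 658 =-611.68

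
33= 33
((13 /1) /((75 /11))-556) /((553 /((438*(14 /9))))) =-12134644 /17775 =-682.68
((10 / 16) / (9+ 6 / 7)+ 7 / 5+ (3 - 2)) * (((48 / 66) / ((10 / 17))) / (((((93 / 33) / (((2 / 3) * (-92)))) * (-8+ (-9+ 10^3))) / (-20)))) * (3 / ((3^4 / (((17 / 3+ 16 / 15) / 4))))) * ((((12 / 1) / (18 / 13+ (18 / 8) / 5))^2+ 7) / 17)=0.25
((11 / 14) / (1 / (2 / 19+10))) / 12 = 88 / 133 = 0.66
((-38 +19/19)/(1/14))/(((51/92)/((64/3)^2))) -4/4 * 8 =-195202648/459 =-425278.10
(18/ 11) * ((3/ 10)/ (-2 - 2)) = -27/ 220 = -0.12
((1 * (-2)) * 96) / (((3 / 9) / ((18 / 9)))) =-1152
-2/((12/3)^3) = -1/32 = -0.03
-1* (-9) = 9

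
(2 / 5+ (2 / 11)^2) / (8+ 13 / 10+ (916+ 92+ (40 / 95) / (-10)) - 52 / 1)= 9956 / 22191279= 0.00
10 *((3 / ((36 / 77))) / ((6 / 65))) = 25025 / 36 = 695.14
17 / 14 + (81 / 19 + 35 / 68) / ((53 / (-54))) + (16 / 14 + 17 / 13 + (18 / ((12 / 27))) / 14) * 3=77121841 / 6231316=12.38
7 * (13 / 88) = 91 / 88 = 1.03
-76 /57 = -4 /3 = -1.33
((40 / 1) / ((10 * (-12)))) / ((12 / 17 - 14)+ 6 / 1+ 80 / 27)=153 / 1988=0.08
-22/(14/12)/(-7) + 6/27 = 1286/441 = 2.92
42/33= 14/11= 1.27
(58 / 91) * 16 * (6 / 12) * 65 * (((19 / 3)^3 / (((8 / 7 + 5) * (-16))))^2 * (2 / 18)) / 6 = 47751569215 / 1164603744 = 41.00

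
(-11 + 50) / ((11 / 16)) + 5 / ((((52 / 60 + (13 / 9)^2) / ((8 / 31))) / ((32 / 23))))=134454288 / 2345057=57.34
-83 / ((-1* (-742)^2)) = 83 / 550564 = 0.00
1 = 1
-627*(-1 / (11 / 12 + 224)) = 7524 / 2699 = 2.79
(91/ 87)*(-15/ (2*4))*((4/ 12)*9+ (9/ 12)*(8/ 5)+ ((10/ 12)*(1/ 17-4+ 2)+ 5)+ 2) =-148239/ 7888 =-18.79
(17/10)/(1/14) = 119/5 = 23.80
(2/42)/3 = 0.02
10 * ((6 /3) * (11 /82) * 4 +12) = 5360 /41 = 130.73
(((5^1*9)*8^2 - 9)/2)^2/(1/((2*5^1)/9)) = 4579245/2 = 2289622.50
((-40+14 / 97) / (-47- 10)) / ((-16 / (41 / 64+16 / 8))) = -326677 / 2830848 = -0.12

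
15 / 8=1.88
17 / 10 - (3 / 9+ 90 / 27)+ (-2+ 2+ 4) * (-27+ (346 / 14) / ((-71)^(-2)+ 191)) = -307361503 / 2808260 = -109.45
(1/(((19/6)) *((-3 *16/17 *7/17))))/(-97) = 289/103208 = 0.00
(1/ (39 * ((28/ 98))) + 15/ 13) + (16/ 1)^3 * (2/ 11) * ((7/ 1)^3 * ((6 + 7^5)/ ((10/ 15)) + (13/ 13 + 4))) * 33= 16585267765345/ 78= 212631638017.24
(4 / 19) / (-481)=-4 / 9139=-0.00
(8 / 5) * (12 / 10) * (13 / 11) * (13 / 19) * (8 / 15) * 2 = 43264 / 26125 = 1.66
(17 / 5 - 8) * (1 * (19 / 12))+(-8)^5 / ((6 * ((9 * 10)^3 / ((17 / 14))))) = -55819907 / 7654500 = -7.29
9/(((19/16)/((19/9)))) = 16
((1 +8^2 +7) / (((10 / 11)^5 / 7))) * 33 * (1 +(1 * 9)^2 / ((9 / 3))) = 2343775203 / 3125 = 750008.06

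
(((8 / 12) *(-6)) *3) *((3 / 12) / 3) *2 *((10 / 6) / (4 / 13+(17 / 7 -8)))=910 / 1437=0.63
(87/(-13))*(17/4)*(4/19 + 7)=-202623/988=-205.08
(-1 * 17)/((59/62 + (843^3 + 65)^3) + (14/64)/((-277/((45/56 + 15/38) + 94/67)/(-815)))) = -47572804352/601669705286202944265755872485427345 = -0.00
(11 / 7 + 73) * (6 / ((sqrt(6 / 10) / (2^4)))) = 16704 * sqrt(15) / 7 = 9242.04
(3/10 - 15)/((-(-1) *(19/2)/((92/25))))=-13524/2375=-5.69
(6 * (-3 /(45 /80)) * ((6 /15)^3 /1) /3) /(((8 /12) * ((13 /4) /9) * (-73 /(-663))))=-235008 /9125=-25.75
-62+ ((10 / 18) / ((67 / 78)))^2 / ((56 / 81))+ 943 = 55405351 / 62846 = 881.61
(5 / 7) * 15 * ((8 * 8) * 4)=19200 / 7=2742.86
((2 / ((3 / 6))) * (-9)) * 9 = -324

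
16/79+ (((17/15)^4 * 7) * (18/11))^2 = 357.32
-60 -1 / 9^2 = -4861 / 81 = -60.01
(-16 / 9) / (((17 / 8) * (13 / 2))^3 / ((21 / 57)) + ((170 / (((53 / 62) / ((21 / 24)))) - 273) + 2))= -24313856 / 96498266499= -0.00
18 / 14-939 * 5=-32856 / 7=-4693.71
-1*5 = -5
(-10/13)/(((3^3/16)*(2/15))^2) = -16000/1053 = -15.19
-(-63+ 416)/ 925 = -353/ 925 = -0.38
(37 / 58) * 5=185 / 58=3.19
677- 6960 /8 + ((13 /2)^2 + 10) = -563 /4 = -140.75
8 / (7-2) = 8 / 5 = 1.60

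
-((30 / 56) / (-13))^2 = -225 / 132496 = -0.00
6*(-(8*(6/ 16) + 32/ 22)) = -294/ 11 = -26.73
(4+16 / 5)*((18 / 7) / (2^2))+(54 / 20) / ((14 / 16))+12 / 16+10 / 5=293 / 28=10.46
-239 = -239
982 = 982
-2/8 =-1/4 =-0.25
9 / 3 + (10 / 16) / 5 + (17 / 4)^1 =59 / 8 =7.38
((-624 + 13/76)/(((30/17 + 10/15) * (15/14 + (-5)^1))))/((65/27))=35153433/1295800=27.13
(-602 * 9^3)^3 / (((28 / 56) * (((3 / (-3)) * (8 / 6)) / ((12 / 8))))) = 190175504416030602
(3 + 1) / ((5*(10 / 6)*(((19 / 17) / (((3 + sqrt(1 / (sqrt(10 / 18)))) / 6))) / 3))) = 102*sqrt(3)*5^(3 / 4) / 2375 + 306 / 475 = 0.89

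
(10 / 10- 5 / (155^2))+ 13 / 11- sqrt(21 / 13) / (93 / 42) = 115309 / 52855- 14*sqrt(273) / 403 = 1.61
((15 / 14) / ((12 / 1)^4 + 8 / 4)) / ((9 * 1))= 5 / 870996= 0.00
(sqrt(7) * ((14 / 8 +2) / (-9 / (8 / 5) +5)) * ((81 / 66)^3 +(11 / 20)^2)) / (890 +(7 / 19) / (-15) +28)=-195829371 * sqrt(7) / 13928808520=-0.04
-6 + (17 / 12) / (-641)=-46169 / 7692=-6.00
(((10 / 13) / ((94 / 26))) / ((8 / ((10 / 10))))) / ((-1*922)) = -5 / 173336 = -0.00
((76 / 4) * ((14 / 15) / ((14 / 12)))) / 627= 4 / 165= 0.02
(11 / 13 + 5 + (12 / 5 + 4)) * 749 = 596204 / 65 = 9172.37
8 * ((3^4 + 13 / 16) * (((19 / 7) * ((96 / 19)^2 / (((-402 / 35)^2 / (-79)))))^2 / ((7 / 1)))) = 1171175075840000 / 7274554681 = 160996.12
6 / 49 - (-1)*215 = 10541 / 49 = 215.12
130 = 130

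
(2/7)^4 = 16/2401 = 0.01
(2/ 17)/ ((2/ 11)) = 11/ 17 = 0.65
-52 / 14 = -26 / 7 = -3.71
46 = 46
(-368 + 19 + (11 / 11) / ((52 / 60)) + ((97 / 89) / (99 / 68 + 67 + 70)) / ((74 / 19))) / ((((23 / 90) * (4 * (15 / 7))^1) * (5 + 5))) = -105148081488 / 6621482075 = -15.88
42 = 42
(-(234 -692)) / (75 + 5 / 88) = 40304 / 6605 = 6.10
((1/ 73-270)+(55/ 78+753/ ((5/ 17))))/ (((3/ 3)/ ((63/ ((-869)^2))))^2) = 86289313257/ 5411844609890290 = 0.00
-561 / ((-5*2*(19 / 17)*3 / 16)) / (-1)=-25432 / 95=-267.71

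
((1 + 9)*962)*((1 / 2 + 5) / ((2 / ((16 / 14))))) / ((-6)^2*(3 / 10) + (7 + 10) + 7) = 529100 / 609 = 868.80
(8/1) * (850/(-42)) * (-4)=13600/21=647.62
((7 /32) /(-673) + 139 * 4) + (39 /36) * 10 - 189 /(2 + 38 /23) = 33278483 /64608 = 515.08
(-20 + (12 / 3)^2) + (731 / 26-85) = -1583 / 26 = -60.88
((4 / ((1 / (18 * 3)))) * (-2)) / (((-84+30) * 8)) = 1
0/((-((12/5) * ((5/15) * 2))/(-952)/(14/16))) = 0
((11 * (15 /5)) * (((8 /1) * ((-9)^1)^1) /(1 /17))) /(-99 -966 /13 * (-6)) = -19448 /167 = -116.46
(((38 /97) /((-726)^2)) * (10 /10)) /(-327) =-19 /8359161822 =-0.00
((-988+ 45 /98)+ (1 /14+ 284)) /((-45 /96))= 73536 /49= 1500.73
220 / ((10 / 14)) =308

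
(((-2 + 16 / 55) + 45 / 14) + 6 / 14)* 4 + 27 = 13373 / 385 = 34.74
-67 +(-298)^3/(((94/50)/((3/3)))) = -661592949/47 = -14076445.72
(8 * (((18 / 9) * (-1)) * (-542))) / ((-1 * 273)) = -8672 / 273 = -31.77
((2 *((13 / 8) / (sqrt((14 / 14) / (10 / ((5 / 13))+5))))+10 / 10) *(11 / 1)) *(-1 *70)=-14703.33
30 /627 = 10 /209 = 0.05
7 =7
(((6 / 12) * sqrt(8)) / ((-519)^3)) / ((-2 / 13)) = 0.00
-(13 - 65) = 52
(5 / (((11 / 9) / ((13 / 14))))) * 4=1170 / 77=15.19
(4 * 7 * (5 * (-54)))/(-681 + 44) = 1080/91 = 11.87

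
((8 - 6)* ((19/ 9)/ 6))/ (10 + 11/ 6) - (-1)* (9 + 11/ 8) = 53341/ 5112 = 10.43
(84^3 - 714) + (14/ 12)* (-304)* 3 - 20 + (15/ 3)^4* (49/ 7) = 595281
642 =642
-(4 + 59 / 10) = -99 / 10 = -9.90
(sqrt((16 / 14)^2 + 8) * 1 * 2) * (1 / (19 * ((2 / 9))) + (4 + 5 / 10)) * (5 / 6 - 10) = -3300 * sqrt(114) / 133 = -264.92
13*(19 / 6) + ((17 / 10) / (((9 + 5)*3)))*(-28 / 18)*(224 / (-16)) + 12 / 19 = 42.68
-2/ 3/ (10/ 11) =-11/ 15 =-0.73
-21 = -21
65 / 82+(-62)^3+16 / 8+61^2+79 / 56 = -538648021 / 2296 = -234602.80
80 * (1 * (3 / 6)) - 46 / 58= 39.21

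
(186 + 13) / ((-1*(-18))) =11.06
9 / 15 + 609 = 3048 / 5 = 609.60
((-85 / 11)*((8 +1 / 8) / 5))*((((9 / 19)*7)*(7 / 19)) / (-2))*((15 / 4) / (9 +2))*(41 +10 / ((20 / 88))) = 621313875 / 2795584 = 222.25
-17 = -17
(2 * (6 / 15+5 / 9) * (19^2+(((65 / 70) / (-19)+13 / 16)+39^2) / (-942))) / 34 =30977785789 / 1533500640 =20.20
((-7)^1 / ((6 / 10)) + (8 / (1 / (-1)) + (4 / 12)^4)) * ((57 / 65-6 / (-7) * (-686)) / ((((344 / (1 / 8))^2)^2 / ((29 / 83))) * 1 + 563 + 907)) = 293651564 / 4177523828437208145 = 0.00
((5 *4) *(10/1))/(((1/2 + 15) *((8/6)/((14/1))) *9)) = 1400/93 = 15.05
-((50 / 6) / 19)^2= -625 / 3249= -0.19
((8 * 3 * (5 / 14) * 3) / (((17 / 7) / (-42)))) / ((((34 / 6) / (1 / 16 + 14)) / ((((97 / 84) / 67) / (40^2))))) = -0.01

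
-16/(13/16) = -256/13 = -19.69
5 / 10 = 1 / 2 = 0.50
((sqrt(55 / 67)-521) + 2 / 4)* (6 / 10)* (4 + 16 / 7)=-68706 / 35 + 132* sqrt(3685) / 2345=-1959.61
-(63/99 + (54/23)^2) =-35779/5819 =-6.15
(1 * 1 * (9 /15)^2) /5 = 9 /125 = 0.07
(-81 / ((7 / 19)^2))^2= 855036081 / 2401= 356116.65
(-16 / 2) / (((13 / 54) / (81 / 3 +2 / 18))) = -11712 / 13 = -900.92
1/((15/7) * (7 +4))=7/165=0.04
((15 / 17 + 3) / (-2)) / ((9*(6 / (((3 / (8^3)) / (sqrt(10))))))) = -11*sqrt(10) / 522240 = -0.00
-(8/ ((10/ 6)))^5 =-7962624/ 3125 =-2548.04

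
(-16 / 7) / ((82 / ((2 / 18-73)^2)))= -83968 / 567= -148.09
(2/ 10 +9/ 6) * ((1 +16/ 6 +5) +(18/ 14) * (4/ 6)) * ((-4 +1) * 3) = -145.71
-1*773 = -773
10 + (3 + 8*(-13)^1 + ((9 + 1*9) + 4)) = -69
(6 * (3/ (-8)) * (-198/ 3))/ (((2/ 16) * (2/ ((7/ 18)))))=231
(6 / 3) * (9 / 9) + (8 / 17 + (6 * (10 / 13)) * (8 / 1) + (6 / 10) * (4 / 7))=307362 / 7735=39.74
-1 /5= -0.20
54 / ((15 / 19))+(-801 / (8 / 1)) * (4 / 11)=3519 / 110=31.99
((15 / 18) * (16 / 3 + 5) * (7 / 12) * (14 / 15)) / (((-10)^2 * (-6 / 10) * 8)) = -1519 / 155520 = -0.01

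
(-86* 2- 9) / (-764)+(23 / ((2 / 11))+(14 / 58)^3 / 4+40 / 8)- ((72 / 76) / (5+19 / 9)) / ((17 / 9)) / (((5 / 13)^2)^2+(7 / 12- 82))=44237749176838930945 / 335792582723571752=131.74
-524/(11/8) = -4192/11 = -381.09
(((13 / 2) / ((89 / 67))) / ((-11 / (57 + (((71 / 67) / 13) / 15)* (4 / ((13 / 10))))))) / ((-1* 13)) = 1936801 / 992706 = 1.95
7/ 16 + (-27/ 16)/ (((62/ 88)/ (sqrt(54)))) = -17.16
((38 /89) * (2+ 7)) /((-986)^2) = 171 /43262722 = 0.00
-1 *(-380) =380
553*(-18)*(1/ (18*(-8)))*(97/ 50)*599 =32130959/ 400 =80327.40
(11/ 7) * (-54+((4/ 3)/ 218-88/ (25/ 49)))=-355.89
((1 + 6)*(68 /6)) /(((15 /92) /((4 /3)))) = 87584 /135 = 648.77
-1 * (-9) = 9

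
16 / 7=2.29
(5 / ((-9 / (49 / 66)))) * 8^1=-980 / 297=-3.30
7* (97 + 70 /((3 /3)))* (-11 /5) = -12859 /5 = -2571.80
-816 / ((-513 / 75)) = 6800 / 57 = 119.30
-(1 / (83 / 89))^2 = -1.15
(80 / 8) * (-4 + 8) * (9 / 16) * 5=225 / 2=112.50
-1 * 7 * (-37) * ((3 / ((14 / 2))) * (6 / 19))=666 / 19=35.05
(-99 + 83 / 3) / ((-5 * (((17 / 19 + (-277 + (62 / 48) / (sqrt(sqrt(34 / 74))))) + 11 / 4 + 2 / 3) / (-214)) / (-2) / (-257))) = 731105646372865472 * 17^(1 / 4) * 37^(3 / 4) / 20321052716793239671175 + 154346456203531969408 * sqrt(629) / 20321052716793239671175 + 32584659495898788230912 * 17^(3 / 4) * 37^(1 / 4) / 20321052716793239671175 + 116944185372681701635206656 / 20321052716793239671175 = 5788.13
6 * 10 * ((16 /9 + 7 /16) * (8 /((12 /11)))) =17545 /18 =974.72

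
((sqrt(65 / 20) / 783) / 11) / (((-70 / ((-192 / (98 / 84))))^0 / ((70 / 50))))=7 * sqrt(13) / 86130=0.00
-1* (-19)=19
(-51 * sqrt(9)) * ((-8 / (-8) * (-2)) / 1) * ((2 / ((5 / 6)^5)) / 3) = 1586304 / 3125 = 507.62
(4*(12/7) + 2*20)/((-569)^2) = 328/2266327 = 0.00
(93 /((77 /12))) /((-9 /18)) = -28.99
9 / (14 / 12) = 54 / 7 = 7.71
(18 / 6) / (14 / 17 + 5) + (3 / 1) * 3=314 / 33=9.52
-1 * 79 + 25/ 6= -449/ 6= -74.83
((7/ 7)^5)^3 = 1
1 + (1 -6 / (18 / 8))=-2 / 3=-0.67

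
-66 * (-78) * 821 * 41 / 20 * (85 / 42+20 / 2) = 1458497469 / 14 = 104178390.64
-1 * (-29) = 29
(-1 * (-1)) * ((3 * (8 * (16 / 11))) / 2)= 192 / 11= 17.45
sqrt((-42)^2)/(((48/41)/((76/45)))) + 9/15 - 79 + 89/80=-12023/720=-16.70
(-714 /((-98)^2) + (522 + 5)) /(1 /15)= 5422065 /686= 7903.88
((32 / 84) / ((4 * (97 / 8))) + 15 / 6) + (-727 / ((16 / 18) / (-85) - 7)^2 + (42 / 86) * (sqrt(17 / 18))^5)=-1439459240677 / 117175446906 + 2023 * sqrt(34) / 27864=-11.86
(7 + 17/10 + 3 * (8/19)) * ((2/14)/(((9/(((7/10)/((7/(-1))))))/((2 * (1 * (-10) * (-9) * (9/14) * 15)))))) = -51111/1862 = -27.45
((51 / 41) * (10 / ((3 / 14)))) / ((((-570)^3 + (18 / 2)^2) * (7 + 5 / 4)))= -9520 / 250566019407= -0.00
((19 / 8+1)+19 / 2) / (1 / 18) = 927 / 4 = 231.75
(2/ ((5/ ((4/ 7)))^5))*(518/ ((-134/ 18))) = -1363968/ 502709375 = -0.00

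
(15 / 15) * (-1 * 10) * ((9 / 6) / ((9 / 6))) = -10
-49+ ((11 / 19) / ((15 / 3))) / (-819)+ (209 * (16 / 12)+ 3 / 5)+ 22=19627597 / 77805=252.27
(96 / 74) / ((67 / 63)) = 1.22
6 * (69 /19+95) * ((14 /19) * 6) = 2616.33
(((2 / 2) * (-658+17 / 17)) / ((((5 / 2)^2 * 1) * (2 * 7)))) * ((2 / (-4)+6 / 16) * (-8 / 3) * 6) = -2628 / 175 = -15.02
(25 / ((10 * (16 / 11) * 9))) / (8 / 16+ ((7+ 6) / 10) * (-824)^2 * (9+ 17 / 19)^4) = 0.00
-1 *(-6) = 6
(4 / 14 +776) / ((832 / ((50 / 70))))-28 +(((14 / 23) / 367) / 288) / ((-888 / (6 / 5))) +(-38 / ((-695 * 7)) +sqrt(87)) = -18.00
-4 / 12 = -1 / 3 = -0.33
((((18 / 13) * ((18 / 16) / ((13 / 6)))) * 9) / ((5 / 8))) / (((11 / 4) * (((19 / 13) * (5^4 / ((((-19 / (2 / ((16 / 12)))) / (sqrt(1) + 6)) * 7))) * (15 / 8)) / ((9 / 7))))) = -559872 / 15640625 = -0.04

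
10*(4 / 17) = 40 / 17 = 2.35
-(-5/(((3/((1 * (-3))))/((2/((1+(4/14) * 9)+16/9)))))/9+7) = -2429/337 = -7.21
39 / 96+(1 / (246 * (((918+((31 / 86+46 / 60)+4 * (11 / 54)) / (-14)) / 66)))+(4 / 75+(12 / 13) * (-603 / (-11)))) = 53595718587382643 / 1049635352594400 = 51.06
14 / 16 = 7 / 8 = 0.88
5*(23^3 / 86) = 60835 / 86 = 707.38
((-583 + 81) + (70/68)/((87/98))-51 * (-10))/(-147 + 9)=-589/8874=-0.07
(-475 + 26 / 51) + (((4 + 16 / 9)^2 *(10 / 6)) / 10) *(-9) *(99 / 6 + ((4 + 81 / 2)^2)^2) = -180259652447 / 918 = -196361277.18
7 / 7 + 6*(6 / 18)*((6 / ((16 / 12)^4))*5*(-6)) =-112.91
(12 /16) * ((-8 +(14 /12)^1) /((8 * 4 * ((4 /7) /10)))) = -1435 /512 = -2.80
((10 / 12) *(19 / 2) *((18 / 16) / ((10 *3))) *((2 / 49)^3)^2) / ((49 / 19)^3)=130321 / 1628413597910449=0.00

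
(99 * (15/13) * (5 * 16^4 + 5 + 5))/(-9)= -54068850/13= -4159142.31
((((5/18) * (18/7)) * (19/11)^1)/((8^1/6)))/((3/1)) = 95/308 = 0.31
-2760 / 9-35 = -341.67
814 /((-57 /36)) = -9768 /19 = -514.11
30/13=2.31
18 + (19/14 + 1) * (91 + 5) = 1710/7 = 244.29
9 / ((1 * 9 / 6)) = 6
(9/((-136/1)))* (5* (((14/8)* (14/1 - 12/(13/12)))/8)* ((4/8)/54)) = -0.00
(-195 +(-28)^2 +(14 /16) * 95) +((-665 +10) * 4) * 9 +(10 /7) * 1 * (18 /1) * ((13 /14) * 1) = -8970527 /392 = -22884.00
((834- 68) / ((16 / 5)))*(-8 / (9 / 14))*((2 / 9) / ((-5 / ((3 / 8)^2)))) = 2681 / 144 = 18.62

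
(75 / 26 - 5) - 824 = -826.12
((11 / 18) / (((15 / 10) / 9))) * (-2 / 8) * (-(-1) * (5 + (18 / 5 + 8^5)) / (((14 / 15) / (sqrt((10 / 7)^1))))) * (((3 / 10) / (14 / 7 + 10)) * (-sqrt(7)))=1802713 * sqrt(10) / 2240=2544.95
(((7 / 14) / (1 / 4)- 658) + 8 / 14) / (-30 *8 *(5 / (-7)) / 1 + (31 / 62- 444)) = 9176 / 3809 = 2.41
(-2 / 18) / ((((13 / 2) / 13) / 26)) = -52 / 9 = -5.78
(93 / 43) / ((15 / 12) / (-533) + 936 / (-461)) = -2948556 / 2771221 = -1.06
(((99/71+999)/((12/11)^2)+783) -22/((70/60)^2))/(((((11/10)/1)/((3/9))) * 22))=111846085/5051508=22.14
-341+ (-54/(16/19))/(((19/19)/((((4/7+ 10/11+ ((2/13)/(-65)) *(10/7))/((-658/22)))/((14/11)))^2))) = -413360153992489/1211856710792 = -341.10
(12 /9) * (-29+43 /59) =-2224 /59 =-37.69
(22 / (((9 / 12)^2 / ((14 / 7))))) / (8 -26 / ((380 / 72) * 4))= 11.56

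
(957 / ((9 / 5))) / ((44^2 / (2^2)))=145 / 132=1.10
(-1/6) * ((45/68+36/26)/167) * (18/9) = -603/147628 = -0.00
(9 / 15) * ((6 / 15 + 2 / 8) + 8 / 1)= 519 / 100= 5.19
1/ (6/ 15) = 5/ 2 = 2.50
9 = 9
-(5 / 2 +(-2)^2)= -13 / 2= -6.50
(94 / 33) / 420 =47 / 6930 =0.01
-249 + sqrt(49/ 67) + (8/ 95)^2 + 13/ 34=-76286149/ 306850 + 7 * sqrt(67)/ 67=-247.76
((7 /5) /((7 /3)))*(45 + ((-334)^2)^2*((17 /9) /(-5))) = -211560597287 /75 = -2820807963.83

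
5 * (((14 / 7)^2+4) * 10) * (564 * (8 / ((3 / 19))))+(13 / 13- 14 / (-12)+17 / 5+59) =342913937 / 30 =11430464.57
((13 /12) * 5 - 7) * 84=-133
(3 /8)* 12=9 /2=4.50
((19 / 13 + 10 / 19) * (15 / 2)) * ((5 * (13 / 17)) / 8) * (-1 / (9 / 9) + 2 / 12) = -61375 / 10336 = -5.94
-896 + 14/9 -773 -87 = -15790/9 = -1754.44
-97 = -97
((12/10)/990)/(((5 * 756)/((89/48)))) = 89/149688000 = 0.00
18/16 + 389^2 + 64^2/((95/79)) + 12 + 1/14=823218629/5320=154740.34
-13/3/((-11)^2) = -13/363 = -0.04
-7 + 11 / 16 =-6.31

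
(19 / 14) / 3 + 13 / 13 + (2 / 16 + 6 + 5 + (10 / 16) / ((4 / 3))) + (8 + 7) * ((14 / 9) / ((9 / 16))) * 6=528061 / 2016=261.94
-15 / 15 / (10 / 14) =-7 / 5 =-1.40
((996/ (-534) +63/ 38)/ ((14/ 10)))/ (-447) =3505/ 10582278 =0.00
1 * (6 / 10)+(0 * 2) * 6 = 3 / 5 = 0.60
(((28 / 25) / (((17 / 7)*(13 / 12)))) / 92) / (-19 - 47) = -98 / 1397825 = -0.00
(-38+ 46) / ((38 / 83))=332 / 19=17.47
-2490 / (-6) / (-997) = -415 / 997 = -0.42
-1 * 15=-15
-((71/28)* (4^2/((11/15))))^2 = -18147600/5929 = -3060.82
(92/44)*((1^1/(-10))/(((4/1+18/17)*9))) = -391/85140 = -0.00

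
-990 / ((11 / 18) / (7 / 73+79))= -9353880 / 73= -128135.34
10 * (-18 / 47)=-180 / 47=-3.83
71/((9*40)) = 71/360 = 0.20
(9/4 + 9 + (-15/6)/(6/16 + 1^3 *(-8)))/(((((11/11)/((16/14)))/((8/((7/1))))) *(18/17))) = 384200/26901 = 14.28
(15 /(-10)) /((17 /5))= -15 /34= -0.44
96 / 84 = 8 / 7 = 1.14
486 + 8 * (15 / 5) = 510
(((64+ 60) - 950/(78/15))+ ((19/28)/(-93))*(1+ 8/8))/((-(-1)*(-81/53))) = 52664669/1371006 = 38.41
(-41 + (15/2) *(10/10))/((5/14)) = -469/5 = -93.80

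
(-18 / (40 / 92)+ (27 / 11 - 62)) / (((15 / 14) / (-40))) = 621824 / 165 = 3768.63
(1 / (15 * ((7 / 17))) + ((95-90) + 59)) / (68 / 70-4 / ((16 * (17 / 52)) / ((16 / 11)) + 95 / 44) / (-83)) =460197733 / 7027578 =65.48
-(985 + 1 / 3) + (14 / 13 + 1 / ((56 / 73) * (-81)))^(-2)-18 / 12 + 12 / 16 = -46262317219537 / 46957536300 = -985.19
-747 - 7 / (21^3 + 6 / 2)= -6920215 / 9264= -747.00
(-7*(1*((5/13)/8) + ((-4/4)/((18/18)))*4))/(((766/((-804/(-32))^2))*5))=116233677/25492480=4.56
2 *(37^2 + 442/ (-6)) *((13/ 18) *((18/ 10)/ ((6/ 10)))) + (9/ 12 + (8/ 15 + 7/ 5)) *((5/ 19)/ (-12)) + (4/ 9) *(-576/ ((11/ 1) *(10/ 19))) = 837998153/ 150480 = 5568.83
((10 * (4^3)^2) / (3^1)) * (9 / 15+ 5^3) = 5144576 / 3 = 1714858.67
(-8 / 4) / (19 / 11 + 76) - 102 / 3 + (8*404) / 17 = 2268796 / 14535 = 156.09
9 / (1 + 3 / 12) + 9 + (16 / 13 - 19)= -102 / 65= -1.57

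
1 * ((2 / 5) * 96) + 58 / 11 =2402 / 55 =43.67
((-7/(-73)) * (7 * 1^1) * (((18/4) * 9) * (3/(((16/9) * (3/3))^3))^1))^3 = 654017916594690725427/213864357451268096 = 3058.10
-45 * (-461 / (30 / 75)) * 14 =726075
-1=-1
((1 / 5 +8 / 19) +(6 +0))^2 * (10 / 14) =395641 / 12635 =31.31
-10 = -10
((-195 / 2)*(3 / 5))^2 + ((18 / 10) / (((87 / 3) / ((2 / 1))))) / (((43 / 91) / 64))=3439.06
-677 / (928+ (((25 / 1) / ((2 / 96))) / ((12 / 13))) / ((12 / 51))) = -677 / 6453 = -0.10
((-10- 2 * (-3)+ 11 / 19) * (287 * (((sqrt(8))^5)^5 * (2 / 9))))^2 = 52589636972676621853256371404800 / 29241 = 1798489688200698397908976000.00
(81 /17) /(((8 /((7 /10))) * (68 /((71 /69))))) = 13419 /2127040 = 0.01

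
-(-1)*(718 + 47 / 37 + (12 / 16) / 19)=2022699 / 2812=719.31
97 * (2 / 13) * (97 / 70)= 9409 / 455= 20.68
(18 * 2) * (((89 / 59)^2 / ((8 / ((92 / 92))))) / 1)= 71289 / 6962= 10.24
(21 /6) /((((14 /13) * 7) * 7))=0.07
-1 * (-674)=674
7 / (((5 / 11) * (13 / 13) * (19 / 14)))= 1078 / 95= 11.35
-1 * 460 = -460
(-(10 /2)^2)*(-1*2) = 50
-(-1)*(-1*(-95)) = 95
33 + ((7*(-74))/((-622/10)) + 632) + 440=346245/311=1113.33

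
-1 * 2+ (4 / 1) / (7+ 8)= -1.73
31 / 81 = 0.38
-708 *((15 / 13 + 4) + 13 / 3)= -87320 / 13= -6716.92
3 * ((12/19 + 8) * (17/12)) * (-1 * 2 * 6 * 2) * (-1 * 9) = 150552/19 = 7923.79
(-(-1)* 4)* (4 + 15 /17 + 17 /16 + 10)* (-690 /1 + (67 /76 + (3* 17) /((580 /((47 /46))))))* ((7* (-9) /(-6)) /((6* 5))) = -10603863379753 /689411200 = -15381.04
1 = 1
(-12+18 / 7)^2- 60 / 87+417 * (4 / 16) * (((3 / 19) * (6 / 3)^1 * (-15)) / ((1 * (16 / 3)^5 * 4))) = 19971292331093 / 226484027392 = 88.18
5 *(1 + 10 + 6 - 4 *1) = 65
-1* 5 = -5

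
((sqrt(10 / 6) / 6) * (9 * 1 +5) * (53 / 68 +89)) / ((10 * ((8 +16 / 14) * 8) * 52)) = 19943 * sqrt(15) / 10862592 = 0.01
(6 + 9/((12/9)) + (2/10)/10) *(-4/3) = -1277/75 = -17.03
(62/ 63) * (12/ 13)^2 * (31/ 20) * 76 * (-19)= -11101472/ 5915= -1876.83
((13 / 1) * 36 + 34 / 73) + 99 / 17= 588593 / 1241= 474.29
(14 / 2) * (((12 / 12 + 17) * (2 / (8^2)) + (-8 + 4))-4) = -833 / 16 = -52.06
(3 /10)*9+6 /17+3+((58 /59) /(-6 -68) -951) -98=-387053013 /371110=-1042.96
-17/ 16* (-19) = 323/ 16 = 20.19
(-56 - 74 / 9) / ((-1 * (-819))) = -578 / 7371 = -0.08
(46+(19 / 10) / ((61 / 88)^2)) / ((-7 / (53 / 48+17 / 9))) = -200285269 / 9376920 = -21.36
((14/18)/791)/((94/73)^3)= 389017/844703928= 0.00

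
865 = 865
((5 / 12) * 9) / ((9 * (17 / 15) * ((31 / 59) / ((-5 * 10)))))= -36875 / 1054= -34.99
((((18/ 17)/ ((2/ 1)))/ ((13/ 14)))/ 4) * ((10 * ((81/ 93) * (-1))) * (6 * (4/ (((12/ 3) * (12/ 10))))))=-42525/ 6851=-6.21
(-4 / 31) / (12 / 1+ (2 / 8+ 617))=-16 / 78027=-0.00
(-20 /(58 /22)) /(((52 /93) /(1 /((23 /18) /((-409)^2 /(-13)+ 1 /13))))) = 15401469600 /112723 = 136631.12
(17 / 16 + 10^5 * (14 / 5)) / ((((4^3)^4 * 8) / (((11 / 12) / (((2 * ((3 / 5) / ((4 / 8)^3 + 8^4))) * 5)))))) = 179429160867 / 137438953472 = 1.31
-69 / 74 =-0.93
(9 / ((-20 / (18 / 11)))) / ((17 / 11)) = -0.48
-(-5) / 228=5 / 228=0.02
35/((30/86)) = 301/3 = 100.33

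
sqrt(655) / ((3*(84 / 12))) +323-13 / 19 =sqrt(655) / 21 +6124 / 19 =323.53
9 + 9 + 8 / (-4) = 16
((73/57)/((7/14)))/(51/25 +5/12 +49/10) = 14600/41933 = 0.35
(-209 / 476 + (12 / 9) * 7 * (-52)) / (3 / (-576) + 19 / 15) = -55494640 / 144109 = -385.09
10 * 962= 9620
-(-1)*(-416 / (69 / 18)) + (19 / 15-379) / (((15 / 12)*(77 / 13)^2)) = -1198003768 / 10227525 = -117.14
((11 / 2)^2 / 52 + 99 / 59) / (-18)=-27731 / 220896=-0.13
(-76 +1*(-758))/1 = -834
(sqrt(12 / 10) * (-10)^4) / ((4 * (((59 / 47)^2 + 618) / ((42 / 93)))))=15463000 * sqrt(30) / 42427933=2.00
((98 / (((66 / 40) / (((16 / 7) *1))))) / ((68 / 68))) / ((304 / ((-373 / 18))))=-9.25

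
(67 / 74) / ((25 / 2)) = 67 / 925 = 0.07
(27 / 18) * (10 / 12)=5 / 4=1.25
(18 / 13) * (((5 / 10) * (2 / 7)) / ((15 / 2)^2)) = 8 / 2275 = 0.00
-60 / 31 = -1.94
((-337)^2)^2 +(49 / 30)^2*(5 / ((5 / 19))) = 11608126030519 / 900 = 12897917811.69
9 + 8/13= 125/13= 9.62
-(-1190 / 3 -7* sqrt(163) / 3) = 7* sqrt(163) / 3 + 1190 / 3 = 426.46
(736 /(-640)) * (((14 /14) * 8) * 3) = -27.60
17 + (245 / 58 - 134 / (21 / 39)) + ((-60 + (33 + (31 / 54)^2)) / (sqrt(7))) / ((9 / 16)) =-92419 / 406 - 311084 * sqrt(7) / 45927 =-245.55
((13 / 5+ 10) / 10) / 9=7 / 50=0.14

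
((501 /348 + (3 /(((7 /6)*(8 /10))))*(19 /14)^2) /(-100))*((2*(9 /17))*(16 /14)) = -310059 /3481450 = -0.09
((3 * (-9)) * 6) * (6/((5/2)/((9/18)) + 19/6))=-5832/49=-119.02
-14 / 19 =-0.74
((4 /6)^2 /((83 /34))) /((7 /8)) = 1088 /5229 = 0.21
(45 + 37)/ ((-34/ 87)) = -3567/ 17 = -209.82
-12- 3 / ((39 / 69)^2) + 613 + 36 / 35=3505454 / 5915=592.64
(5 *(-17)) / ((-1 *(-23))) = -85 / 23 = -3.70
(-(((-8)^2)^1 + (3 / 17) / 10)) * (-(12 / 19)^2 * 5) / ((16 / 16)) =783576 / 6137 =127.68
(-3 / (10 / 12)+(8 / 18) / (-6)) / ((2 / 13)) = -3224 / 135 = -23.88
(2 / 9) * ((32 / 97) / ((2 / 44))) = 1408 / 873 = 1.61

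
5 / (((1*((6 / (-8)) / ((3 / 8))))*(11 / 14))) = -35 / 11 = -3.18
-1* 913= -913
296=296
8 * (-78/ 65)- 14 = -118/ 5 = -23.60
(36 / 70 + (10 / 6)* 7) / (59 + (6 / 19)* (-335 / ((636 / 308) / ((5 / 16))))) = 10303624 / 36364545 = 0.28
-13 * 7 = -91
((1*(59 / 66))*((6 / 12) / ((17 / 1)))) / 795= 59 / 1783980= 0.00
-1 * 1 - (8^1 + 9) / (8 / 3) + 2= -43 / 8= -5.38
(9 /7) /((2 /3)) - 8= -85 /14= -6.07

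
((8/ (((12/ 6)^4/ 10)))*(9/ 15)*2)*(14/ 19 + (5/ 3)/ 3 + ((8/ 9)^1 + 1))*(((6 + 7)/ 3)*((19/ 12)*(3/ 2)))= 196.44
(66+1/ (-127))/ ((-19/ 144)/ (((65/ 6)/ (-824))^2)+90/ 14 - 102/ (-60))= -495736150/ 5673229573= -0.09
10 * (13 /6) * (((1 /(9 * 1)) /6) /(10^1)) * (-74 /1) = -481 /162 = -2.97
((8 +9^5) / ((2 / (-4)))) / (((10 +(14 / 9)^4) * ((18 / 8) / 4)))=-688840848 / 52013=-13243.63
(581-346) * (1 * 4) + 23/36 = 33863/36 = 940.64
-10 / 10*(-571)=571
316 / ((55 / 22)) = 632 / 5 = 126.40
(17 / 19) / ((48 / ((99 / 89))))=561 / 27056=0.02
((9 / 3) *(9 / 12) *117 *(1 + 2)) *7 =22113 / 4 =5528.25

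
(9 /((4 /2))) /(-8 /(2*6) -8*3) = -27 /148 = -0.18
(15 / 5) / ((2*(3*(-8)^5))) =-1 / 65536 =-0.00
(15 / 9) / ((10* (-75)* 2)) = -1 / 900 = -0.00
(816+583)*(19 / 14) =26581 / 14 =1898.64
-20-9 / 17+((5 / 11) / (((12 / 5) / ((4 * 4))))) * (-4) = -18317 / 561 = -32.65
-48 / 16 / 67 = -3 / 67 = -0.04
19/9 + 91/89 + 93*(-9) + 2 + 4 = -663121/801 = -827.87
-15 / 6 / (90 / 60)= -5 / 3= -1.67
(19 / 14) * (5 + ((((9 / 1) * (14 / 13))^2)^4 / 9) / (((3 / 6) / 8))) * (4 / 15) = 4291661364664293502 / 85651725705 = 50105953.26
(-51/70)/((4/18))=-459/140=-3.28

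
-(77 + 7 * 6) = -119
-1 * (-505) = 505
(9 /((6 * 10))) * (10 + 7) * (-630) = -3213 /2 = -1606.50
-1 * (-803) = 803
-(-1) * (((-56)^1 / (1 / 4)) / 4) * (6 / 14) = -24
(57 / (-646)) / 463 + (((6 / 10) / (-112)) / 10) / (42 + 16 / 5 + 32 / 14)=-140831 / 697685440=-0.00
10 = 10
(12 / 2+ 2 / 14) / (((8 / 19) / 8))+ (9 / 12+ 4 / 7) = 3305 / 28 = 118.04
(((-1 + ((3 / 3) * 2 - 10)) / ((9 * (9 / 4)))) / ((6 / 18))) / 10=-2 / 15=-0.13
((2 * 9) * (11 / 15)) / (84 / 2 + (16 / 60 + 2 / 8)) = 792 / 2551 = 0.31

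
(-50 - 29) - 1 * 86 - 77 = -242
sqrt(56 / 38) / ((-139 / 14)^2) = 392* sqrt(133) / 367099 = 0.01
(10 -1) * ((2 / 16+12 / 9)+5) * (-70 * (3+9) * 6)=-292950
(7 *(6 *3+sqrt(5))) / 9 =7 *sqrt(5) / 9+14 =15.74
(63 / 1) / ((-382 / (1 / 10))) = -63 / 3820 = -0.02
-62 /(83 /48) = -2976 /83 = -35.86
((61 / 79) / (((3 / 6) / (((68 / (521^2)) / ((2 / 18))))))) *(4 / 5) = 298656 / 107219195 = 0.00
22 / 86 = 11 / 43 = 0.26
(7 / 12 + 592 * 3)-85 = 20299 / 12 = 1691.58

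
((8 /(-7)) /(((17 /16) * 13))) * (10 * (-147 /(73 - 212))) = -26880 /30719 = -0.88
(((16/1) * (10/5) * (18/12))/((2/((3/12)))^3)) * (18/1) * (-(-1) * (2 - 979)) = -26379/16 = -1648.69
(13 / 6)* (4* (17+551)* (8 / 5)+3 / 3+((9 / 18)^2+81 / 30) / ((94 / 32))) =7880.61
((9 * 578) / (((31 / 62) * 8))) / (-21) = -867 / 14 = -61.93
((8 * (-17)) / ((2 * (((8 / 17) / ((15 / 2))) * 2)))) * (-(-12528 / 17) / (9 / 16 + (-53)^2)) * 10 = -63892800 / 44953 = -1421.32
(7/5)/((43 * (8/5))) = 7/344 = 0.02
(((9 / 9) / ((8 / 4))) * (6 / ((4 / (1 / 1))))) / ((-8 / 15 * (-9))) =5 / 32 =0.16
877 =877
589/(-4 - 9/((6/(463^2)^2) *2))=-2356/137862204499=-0.00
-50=-50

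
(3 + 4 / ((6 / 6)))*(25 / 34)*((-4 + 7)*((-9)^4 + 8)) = 3448725 / 34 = 101433.09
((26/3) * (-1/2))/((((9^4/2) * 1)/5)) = -130/19683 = -0.01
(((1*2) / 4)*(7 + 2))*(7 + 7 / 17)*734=24481.06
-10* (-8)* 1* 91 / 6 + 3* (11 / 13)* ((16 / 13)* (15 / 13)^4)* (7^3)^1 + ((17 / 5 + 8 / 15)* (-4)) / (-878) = 3112.82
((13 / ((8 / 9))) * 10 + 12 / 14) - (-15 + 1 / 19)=86213 / 532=162.05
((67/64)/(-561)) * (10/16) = -0.00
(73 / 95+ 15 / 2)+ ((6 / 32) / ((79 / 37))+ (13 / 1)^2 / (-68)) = 11984709 / 2041360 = 5.87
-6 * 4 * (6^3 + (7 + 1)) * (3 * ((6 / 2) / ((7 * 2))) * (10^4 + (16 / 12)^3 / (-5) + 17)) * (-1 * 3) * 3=1557770112 / 5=311554022.40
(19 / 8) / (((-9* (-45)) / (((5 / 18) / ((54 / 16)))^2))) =190 / 4782969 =0.00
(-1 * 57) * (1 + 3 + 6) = -570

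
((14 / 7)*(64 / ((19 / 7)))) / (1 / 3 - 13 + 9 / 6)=-5376 / 1273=-4.22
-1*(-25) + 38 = 63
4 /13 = 0.31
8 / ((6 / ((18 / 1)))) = 24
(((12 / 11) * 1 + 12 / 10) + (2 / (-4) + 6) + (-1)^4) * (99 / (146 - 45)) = 8703 / 1010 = 8.62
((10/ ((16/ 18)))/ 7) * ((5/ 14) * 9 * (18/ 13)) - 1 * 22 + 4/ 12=-110945/ 7644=-14.51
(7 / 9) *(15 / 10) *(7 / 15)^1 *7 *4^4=43904 / 45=975.64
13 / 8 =1.62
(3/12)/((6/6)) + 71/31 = 315/124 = 2.54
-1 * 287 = -287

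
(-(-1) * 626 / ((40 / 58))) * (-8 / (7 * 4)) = -9077 / 35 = -259.34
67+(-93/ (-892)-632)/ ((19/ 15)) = -7319249/ 16948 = -431.87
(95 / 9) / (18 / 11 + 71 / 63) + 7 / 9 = 15848 / 3447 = 4.60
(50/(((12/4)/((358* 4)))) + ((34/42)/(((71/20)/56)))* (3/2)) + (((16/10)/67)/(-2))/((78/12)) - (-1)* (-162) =22006571066/927615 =23723.82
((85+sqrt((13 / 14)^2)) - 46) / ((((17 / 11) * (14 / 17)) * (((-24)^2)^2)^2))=6149 / 21574761578496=0.00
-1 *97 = -97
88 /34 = 44 /17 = 2.59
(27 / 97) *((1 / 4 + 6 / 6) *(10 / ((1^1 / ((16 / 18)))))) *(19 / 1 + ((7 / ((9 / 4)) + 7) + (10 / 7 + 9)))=249100 / 2037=122.29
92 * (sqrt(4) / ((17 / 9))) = 1656 / 17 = 97.41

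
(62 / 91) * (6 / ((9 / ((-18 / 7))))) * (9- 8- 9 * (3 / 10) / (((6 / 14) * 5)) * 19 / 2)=204042 / 15925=12.81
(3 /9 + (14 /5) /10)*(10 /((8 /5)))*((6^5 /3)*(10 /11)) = 99360 /11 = 9032.73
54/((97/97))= 54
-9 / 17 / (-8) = 9 / 136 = 0.07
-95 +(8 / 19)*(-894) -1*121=-11256 / 19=-592.42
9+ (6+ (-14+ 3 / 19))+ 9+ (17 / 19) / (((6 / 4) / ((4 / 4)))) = 613 / 57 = 10.75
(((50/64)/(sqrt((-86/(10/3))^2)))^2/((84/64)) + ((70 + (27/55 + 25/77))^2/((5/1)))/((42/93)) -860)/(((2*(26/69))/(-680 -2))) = -16083242631729335893/13059590544000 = -1231527.33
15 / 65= 3 / 13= 0.23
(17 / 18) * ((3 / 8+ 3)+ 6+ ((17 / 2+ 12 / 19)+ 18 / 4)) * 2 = 59449 / 1368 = 43.46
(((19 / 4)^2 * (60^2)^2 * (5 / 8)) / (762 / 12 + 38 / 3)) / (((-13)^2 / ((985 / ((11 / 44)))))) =4320357750000 / 77233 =55939271.43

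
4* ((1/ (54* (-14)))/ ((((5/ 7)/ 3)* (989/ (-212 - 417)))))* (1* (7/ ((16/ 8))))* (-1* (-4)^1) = 8806/ 44505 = 0.20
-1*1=-1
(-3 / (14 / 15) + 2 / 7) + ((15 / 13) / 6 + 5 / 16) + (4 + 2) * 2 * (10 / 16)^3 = 5893 / 11648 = 0.51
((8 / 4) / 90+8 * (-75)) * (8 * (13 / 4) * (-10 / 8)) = 350987 / 18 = 19499.28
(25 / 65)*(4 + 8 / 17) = 380 / 221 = 1.72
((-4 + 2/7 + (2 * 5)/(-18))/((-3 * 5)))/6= 269/5670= 0.05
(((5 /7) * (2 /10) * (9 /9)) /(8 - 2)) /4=1 /168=0.01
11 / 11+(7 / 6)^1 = 13 / 6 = 2.17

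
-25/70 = -5/14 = -0.36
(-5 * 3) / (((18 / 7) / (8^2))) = -1120 / 3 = -373.33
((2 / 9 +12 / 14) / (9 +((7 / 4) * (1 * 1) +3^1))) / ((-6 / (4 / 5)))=-544 / 51975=-0.01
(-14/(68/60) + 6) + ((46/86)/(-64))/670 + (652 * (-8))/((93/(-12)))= 647814733479/971703680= 666.68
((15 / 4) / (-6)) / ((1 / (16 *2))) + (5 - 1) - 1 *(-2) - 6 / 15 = -72 / 5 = -14.40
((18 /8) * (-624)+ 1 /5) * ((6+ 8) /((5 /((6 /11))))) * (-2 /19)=1179192 /5225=225.68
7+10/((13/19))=281/13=21.62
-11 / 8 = -1.38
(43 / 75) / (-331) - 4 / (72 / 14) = -58054 / 74475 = -0.78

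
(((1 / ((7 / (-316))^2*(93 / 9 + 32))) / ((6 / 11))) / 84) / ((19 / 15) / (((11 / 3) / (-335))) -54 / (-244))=-184259284 / 20257041147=-0.01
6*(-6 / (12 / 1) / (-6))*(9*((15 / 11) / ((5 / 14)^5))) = 7260624 / 6875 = 1056.09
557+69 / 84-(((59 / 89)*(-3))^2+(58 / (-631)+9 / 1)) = 76265929349 / 139948228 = 544.96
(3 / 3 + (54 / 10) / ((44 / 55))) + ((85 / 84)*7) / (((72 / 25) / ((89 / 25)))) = 14261 / 864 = 16.51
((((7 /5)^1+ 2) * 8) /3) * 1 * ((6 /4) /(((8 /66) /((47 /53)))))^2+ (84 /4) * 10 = 146281251 /112360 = 1301.90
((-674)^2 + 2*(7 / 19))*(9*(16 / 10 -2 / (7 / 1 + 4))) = 6059143116 / 1045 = 5798223.08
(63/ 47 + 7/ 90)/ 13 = 5999/ 54990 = 0.11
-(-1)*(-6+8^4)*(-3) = -12270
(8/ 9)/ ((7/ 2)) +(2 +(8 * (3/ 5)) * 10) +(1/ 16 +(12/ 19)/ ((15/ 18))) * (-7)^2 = 8661809/ 95760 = 90.45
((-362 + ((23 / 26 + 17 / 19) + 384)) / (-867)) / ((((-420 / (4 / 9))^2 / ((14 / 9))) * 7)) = -691 / 101244923325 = -0.00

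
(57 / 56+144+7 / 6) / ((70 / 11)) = 270149 / 11760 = 22.97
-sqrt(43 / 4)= -sqrt(43) / 2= -3.28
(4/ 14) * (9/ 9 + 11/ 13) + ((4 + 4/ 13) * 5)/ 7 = 328/ 91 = 3.60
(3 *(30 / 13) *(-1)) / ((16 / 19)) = -855 / 104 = -8.22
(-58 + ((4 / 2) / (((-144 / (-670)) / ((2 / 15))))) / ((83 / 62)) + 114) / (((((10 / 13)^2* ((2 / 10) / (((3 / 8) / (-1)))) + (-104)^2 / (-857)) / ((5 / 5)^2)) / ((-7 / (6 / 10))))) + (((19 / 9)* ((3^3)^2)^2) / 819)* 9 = 2027287232016691 / 163751698656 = 12380.25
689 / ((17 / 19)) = 13091 / 17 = 770.06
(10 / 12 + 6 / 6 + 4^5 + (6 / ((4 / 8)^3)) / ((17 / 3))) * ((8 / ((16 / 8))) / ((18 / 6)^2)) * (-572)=-120690856 / 459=-262943.04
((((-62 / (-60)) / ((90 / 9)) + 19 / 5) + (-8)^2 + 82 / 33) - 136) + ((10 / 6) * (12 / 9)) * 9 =-50173 / 1100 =-45.61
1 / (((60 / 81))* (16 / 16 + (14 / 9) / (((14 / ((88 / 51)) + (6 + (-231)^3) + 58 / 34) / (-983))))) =1.35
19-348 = -329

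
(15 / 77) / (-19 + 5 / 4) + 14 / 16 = 37789 / 43736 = 0.86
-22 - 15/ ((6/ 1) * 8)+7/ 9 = -3101/ 144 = -21.53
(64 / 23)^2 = 4096 / 529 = 7.74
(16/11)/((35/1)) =16/385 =0.04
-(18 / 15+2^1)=-16 / 5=-3.20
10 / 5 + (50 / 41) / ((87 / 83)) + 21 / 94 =1135603 / 335298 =3.39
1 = 1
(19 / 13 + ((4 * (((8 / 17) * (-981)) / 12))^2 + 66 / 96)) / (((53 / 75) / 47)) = 5018077309275 / 3185936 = 1575071.60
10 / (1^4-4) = -10 / 3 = -3.33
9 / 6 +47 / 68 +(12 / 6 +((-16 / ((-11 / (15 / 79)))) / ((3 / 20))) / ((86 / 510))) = 38393595 / 2540956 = 15.11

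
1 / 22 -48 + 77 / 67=-68991 / 1474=-46.81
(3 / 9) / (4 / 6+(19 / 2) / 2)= 4 / 65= 0.06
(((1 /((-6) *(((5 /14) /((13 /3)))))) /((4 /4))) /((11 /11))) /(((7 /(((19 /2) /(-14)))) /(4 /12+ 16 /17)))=3211 /12852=0.25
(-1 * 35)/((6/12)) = -70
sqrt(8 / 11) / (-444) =-sqrt(22) / 2442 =-0.00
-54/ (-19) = 54/ 19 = 2.84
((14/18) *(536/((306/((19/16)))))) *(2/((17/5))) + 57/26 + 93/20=47436761/6086340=7.79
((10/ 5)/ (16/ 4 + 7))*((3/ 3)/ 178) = 1/ 979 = 0.00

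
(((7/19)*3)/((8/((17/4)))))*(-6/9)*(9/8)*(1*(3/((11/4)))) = -3213/6688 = -0.48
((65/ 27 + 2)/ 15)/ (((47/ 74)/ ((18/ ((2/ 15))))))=8806/ 141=62.45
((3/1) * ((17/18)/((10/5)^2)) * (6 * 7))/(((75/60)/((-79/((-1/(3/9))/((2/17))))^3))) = 27610184/39015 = 707.68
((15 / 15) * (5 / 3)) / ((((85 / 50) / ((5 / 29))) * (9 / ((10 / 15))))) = 0.01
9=9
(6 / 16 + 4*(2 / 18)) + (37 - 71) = -2389 / 72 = -33.18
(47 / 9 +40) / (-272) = -407 / 2448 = -0.17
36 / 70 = 18 / 35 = 0.51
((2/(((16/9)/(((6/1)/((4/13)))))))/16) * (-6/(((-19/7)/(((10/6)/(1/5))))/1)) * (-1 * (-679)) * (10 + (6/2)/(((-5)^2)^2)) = 10431898659/60800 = 171577.28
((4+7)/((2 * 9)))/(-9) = -0.07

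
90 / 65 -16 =-190 / 13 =-14.62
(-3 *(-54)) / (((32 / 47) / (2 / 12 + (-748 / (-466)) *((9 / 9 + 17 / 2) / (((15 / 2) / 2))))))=37548441 / 37280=1007.20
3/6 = 1/2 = 0.50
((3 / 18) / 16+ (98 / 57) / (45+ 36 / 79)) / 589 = 45139 / 551134368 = 0.00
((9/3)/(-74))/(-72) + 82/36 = 12139/5328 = 2.28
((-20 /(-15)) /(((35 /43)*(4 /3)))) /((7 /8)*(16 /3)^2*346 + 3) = 387 /2713585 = 0.00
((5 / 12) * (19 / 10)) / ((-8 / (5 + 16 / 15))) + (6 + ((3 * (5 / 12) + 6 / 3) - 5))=10511 / 2880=3.65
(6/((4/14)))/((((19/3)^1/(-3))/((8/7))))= -216/19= -11.37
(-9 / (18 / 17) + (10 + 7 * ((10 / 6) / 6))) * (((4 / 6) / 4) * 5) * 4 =310 / 27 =11.48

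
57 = 57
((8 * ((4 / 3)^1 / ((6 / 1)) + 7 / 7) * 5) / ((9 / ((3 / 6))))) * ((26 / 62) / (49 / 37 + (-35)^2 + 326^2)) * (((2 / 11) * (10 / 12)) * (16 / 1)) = 384800 / 14981577669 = 0.00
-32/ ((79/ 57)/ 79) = -1824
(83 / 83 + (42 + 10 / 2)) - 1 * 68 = -20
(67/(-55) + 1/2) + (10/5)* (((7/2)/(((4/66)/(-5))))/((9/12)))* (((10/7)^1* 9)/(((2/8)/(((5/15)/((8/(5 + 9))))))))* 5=-12705079/110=-115500.72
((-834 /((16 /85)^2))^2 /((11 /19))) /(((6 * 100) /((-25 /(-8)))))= 57488391710625 /11534336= 4984109.33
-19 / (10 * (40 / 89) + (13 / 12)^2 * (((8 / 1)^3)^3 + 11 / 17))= -1379856 / 11439690513689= -0.00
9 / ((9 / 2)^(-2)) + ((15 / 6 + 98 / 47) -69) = 22153 / 188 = 117.84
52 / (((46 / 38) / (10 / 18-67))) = -25688 / 9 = -2854.22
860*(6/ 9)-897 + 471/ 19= -17036/ 57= -298.88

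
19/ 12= 1.58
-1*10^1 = -10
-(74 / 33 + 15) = -569 / 33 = -17.24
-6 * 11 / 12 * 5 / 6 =-55 / 12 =-4.58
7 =7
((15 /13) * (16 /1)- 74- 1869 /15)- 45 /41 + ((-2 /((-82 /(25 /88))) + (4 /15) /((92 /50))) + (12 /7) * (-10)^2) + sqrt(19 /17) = -1093719701 /113273160 + sqrt(323) /17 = -8.60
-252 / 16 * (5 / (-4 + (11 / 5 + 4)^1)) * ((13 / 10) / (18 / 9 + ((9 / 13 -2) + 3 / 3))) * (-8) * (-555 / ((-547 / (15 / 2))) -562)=-32287187205 / 264748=-121954.41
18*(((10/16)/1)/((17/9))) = 405/68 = 5.96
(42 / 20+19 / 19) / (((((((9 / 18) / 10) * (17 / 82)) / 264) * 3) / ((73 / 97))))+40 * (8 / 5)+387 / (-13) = 425308813 / 21437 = 19839.94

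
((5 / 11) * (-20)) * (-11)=100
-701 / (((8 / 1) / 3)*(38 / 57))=-6309 / 16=-394.31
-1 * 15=-15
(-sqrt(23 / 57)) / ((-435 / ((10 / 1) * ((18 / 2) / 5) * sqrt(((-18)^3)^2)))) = 11664 * sqrt(1311) / 2755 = 153.29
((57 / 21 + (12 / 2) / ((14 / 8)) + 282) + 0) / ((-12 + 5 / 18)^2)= 2.10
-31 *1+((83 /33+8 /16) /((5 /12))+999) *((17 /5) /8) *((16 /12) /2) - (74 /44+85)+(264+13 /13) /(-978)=29969551 /179300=167.15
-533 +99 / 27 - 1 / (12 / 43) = -6395 / 12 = -532.92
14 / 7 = 2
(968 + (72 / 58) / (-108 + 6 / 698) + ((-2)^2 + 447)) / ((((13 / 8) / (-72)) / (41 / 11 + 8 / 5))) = -17449795206720 / 52098761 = -334936.86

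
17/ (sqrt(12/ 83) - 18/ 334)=706911/ 109315 + 948226*sqrt(249)/ 327945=52.09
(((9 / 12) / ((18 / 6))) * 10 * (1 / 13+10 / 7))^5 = 150817888928125 / 199690286432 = 755.26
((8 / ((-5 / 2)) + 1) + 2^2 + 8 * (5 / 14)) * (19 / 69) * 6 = 6194 / 805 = 7.69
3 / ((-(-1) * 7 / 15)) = 45 / 7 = 6.43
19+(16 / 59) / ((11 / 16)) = 12587 / 649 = 19.39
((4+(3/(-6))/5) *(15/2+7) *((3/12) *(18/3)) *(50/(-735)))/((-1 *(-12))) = -377/784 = -0.48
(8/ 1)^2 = 64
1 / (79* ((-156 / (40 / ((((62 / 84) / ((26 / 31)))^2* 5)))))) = -61152 / 72958159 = -0.00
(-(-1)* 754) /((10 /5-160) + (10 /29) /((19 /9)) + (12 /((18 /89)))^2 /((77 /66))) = 4362267 /16544720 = 0.26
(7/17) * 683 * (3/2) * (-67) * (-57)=54775917/34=1611056.38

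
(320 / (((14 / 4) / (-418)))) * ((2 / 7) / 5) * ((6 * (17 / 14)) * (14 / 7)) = -10914816 / 343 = -31821.62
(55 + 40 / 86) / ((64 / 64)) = 2385 / 43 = 55.47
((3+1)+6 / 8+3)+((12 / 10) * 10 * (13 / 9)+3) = 28.08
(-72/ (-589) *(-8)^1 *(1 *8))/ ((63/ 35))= -2560/ 589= -4.35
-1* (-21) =21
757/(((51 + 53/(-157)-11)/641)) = 76182209/6227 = 12234.18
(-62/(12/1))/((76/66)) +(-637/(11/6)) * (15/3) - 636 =-1987807/836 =-2377.76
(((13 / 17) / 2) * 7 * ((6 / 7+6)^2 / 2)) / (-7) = -7488 / 833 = -8.99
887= 887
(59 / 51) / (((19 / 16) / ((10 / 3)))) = 9440 / 2907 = 3.25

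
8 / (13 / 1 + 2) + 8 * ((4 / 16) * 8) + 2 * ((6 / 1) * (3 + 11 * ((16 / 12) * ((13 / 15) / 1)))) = 3076 / 15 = 205.07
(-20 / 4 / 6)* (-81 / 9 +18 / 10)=6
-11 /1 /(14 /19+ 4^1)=-209 /90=-2.32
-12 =-12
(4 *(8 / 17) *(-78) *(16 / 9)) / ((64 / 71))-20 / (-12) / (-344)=-5080277 / 17544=-289.57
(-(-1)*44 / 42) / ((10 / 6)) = 22 / 35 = 0.63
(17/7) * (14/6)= 17/3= 5.67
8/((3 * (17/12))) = 1.88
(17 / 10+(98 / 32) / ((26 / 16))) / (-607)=-233 / 39455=-0.01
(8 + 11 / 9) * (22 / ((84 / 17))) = 15521 / 378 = 41.06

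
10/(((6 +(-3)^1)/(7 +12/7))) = 610/21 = 29.05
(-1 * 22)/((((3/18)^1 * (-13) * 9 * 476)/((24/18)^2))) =176/41769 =0.00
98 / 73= 1.34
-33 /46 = -0.72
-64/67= -0.96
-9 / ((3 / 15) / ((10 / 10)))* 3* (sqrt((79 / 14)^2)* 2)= -10665 / 7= -1523.57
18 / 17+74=1276 / 17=75.06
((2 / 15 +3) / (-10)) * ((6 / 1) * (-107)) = 5029 / 25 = 201.16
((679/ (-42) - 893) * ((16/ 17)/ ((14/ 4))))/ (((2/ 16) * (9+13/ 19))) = -1658320/ 8211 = -201.96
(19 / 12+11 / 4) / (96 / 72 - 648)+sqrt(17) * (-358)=-358 * sqrt(17) - 13 / 1940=-1476.08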